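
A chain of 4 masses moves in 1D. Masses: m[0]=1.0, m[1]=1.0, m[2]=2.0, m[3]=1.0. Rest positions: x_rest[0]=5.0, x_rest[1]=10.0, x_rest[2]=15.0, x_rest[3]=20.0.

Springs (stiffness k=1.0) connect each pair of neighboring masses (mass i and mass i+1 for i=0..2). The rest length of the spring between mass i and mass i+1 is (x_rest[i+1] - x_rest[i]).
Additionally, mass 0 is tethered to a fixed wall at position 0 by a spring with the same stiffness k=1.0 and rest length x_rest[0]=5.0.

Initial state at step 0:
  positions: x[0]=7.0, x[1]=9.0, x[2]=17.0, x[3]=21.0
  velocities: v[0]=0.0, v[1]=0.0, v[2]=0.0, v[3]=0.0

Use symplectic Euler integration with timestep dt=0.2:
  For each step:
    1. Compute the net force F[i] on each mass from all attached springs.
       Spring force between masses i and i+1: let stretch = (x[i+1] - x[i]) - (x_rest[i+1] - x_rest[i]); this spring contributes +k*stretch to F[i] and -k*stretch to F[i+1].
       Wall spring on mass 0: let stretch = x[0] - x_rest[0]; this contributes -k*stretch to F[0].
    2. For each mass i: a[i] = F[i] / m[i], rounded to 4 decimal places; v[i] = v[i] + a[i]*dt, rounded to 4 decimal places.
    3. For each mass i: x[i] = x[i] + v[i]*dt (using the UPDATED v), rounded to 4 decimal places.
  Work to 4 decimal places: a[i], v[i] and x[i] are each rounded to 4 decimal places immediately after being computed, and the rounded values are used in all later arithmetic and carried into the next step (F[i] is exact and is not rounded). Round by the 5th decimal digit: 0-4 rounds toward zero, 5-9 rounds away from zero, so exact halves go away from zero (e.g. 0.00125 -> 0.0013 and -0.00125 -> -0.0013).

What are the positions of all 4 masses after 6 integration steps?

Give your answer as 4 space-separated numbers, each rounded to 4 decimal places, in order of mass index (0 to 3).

Answer: 4.3358 12.2110 15.8528 21.5468

Derivation:
Step 0: x=[7.0000 9.0000 17.0000 21.0000] v=[0.0000 0.0000 0.0000 0.0000]
Step 1: x=[6.8000 9.2400 16.9200 21.0400] v=[-1.0000 1.2000 -0.4000 0.2000]
Step 2: x=[6.4256 9.6896 16.7688 21.1152] v=[-1.8720 2.2480 -0.7560 0.3760]
Step 3: x=[5.9247 10.2918 16.5629 21.2165] v=[-2.5043 3.0110 -1.0293 0.5067]
Step 4: x=[5.3615 10.9702 16.3247 21.3317] v=[-2.8158 3.3918 -1.1911 0.5760]
Step 5: x=[4.8082 11.6384 16.0795 21.4466] v=[-2.7664 3.3410 -1.2259 0.5746]
Step 6: x=[4.3358 12.2110 15.8528 21.5468] v=[-2.3620 2.8632 -1.1333 0.5012]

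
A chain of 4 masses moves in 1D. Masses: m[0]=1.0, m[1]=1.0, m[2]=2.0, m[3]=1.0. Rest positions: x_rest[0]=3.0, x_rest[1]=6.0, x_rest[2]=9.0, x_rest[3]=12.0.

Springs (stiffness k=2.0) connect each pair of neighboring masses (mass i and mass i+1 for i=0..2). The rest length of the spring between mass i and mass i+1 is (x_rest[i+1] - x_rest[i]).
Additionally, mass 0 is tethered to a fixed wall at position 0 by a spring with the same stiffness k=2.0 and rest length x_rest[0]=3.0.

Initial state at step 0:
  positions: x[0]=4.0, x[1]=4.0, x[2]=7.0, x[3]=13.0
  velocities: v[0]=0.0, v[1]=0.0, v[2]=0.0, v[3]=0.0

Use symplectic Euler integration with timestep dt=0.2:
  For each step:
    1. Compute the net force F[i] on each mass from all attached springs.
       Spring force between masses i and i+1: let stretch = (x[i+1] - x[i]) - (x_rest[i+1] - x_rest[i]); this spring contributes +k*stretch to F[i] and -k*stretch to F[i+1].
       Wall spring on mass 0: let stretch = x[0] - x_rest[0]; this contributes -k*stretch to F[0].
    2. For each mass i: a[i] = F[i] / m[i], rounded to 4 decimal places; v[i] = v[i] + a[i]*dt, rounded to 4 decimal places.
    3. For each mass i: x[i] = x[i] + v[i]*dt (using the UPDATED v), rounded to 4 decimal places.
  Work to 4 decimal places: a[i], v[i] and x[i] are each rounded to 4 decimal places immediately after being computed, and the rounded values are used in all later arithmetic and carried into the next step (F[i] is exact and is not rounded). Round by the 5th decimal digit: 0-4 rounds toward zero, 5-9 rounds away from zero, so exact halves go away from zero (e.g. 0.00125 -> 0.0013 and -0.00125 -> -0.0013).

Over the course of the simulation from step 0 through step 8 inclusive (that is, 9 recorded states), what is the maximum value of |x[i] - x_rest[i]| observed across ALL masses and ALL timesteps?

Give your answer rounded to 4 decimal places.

Step 0: x=[4.0000 4.0000 7.0000 13.0000] v=[0.0000 0.0000 0.0000 0.0000]
Step 1: x=[3.6800 4.2400 7.1200 12.7600] v=[-1.6000 1.2000 0.6000 -1.2000]
Step 2: x=[3.1104 4.6656 7.3504 12.3088] v=[-2.8480 2.1280 1.1520 -2.2560]
Step 3: x=[2.4164 5.1816 7.6717 11.7009] v=[-3.4701 2.5798 1.6067 -3.0394]
Step 4: x=[1.7503 5.6756 8.0546 11.0107] v=[-3.3306 2.4698 1.9145 -3.4511]
Step 5: x=[1.2582 6.0459 8.4606 10.3240] v=[-2.4606 1.8513 2.0299 -3.4335]
Step 6: x=[1.0484 6.2263 8.8445 9.7282] v=[-1.0488 0.9021 1.9196 -2.9789]
Step 7: x=[1.1690 6.2019 9.1590 9.3017] v=[0.6030 -0.1218 1.5727 -2.1324]
Step 8: x=[1.5987 6.0115 9.3610 9.1038] v=[2.1486 -0.9521 1.0098 -0.9895]
Max displacement = 2.8962

Answer: 2.8962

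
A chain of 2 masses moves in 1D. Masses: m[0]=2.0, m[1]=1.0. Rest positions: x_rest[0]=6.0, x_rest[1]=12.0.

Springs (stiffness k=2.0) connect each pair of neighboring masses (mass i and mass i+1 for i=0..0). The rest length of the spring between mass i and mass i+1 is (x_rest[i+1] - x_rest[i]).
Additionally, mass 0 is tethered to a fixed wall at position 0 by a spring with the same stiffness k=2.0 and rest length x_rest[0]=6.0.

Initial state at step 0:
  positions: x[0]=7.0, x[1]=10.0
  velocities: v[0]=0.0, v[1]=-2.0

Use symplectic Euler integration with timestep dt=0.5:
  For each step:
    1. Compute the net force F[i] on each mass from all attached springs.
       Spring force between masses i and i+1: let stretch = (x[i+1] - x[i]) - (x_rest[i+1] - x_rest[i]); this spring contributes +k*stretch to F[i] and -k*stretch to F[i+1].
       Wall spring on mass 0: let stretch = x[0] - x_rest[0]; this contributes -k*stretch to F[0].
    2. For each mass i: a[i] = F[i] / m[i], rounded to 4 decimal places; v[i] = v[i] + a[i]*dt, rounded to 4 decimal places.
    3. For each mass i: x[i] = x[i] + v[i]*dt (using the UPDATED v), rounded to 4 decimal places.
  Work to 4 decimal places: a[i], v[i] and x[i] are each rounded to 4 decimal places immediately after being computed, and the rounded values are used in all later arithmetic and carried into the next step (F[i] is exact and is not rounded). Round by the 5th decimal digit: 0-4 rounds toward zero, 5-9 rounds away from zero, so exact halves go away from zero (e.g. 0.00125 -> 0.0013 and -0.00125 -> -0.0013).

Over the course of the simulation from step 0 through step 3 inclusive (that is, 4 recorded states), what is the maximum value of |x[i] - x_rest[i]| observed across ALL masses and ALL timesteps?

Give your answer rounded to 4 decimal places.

Answer: 2.1250

Derivation:
Step 0: x=[7.0000 10.0000] v=[0.0000 -2.0000]
Step 1: x=[6.0000 10.5000] v=[-2.0000 1.0000]
Step 2: x=[4.6250 11.7500] v=[-2.7500 2.5000]
Step 3: x=[3.8750 12.4375] v=[-1.5000 1.3750]
Max displacement = 2.1250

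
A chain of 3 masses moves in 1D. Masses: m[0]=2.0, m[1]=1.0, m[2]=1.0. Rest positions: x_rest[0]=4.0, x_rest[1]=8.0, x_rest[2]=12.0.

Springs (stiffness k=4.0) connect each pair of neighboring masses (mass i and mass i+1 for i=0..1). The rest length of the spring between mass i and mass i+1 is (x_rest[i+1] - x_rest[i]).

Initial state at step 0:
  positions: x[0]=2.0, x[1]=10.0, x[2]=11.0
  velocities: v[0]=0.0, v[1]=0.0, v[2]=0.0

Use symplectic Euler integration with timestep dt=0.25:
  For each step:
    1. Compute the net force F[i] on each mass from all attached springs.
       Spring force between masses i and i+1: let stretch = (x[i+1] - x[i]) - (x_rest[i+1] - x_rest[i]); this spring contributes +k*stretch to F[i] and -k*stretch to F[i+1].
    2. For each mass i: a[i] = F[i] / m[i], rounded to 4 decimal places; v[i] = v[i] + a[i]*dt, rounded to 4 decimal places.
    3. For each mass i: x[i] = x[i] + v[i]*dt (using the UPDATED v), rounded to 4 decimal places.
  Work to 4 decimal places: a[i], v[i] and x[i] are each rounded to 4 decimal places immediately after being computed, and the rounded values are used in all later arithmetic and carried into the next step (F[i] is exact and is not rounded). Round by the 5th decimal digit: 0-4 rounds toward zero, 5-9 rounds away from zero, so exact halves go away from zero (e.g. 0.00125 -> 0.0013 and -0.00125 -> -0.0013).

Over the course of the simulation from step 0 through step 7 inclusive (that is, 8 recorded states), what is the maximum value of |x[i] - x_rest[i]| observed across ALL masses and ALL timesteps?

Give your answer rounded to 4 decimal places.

Step 0: x=[2.0000 10.0000 11.0000] v=[0.0000 0.0000 0.0000]
Step 1: x=[2.5000 8.2500 11.7500] v=[2.0000 -7.0000 3.0000]
Step 2: x=[3.2188 5.9375 12.6250] v=[2.8750 -9.2500 3.5000]
Step 3: x=[3.7774 4.6172 12.8281] v=[2.2344 -5.2812 0.8125]
Step 4: x=[3.9410 5.1397 11.9785] v=[0.6543 2.0899 -3.3984]
Step 5: x=[3.7544 7.0722 10.4192] v=[-0.7464 7.7300 -6.2372]
Step 6: x=[3.4825 9.0120 9.0232] v=[-1.0875 7.7592 -5.5842]
Step 7: x=[3.4018 9.5722 8.6244] v=[-0.3228 2.2409 -1.5954]
Max displacement = 3.3828

Answer: 3.3828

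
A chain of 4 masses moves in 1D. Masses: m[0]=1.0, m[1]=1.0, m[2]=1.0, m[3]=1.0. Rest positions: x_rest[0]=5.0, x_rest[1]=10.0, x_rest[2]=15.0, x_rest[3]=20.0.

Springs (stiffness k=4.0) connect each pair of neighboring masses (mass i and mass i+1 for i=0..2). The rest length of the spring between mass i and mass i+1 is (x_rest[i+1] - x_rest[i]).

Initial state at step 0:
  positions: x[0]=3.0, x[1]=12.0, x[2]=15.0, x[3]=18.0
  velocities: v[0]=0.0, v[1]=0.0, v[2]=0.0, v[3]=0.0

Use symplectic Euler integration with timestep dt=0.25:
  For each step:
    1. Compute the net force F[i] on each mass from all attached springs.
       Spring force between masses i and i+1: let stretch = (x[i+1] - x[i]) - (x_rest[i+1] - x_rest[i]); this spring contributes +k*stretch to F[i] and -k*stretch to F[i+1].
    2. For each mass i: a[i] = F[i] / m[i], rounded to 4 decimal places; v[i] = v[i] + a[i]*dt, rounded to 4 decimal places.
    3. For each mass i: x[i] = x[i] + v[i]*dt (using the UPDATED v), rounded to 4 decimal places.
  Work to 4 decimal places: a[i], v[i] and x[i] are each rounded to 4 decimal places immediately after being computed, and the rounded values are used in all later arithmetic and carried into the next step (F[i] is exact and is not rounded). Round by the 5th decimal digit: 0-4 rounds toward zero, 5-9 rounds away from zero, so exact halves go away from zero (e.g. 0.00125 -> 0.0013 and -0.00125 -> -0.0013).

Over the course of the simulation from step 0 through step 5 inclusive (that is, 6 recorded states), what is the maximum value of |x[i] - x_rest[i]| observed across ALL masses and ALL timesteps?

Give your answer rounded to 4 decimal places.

Answer: 2.7187

Derivation:
Step 0: x=[3.0000 12.0000 15.0000 18.0000] v=[0.0000 0.0000 0.0000 0.0000]
Step 1: x=[4.0000 10.5000 15.0000 18.5000] v=[4.0000 -6.0000 0.0000 2.0000]
Step 2: x=[5.3750 8.5000 14.7500 19.3750] v=[5.5000 -8.0000 -1.0000 3.5000]
Step 3: x=[6.2813 7.2813 14.0938 20.3438] v=[3.6250 -4.8750 -2.6250 3.8750]
Step 4: x=[6.1876 7.5157 13.2969 21.0001] v=[-0.3750 0.9375 -3.1875 2.6250]
Step 5: x=[5.1759 8.8634 12.9805 20.9806] v=[-4.0469 5.3906 -1.2655 -0.0782]
Max displacement = 2.7187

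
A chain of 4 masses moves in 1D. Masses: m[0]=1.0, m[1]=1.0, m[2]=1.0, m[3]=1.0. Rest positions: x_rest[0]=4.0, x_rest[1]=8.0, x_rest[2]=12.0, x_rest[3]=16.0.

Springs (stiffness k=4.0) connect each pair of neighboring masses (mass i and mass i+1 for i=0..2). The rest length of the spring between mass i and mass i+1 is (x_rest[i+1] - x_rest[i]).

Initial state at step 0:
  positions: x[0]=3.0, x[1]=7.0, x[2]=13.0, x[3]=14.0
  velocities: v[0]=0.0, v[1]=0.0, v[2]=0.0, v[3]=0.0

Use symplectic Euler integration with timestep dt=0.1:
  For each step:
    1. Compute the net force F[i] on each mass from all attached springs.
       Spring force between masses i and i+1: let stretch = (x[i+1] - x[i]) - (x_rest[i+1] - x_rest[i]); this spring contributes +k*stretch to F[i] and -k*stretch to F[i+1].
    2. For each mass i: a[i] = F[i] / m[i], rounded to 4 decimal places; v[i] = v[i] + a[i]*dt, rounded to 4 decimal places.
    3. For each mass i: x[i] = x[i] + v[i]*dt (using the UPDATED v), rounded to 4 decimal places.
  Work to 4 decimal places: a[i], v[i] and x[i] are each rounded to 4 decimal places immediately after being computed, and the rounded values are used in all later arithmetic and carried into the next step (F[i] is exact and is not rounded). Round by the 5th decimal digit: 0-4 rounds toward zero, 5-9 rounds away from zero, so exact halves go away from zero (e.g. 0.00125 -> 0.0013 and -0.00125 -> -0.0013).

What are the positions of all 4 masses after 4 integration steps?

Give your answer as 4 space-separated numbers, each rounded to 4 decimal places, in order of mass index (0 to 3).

Answer: 3.0432 7.5993 11.3393 15.0182

Derivation:
Step 0: x=[3.0000 7.0000 13.0000 14.0000] v=[0.0000 0.0000 0.0000 0.0000]
Step 1: x=[3.0000 7.0800 12.8000 14.1200] v=[0.0000 0.8000 -2.0000 1.2000]
Step 2: x=[3.0032 7.2256 12.4240 14.3472] v=[0.0320 1.4560 -3.7600 2.2720]
Step 3: x=[3.0153 7.4102 11.9170 14.6575] v=[0.1210 1.8464 -5.0701 3.1027]
Step 4: x=[3.0432 7.5993 11.3393 15.0182] v=[0.2790 1.8912 -5.7766 3.6065]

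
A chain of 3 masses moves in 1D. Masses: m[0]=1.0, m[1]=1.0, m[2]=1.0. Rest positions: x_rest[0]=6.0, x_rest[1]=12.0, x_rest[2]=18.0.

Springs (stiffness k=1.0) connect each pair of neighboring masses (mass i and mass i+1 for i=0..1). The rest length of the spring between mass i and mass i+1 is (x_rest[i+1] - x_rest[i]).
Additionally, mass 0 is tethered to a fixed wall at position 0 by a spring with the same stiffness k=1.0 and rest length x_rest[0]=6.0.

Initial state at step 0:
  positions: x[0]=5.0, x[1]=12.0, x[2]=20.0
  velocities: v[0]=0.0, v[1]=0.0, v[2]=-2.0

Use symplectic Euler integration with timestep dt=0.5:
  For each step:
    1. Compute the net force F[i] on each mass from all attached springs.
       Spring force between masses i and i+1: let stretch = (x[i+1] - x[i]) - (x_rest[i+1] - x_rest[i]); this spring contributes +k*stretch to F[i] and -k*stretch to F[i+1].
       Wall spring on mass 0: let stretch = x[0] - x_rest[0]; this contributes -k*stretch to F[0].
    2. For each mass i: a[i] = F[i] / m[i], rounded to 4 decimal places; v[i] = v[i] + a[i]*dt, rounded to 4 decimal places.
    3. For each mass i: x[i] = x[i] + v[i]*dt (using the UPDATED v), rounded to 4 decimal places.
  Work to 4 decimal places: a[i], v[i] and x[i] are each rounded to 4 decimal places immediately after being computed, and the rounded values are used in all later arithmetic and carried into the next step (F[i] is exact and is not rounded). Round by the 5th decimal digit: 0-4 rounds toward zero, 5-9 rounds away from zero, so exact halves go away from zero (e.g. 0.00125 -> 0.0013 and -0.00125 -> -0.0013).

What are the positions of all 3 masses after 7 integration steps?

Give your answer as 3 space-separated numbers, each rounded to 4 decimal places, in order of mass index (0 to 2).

Step 0: x=[5.0000 12.0000 20.0000] v=[0.0000 0.0000 -2.0000]
Step 1: x=[5.5000 12.2500 18.5000] v=[1.0000 0.5000 -3.0000]
Step 2: x=[6.3125 12.3750 16.9375] v=[1.6250 0.2500 -3.1250]
Step 3: x=[7.0625 12.1250 15.7344] v=[1.5000 -0.5000 -2.4063]
Step 4: x=[7.3125 11.5117 15.1289] v=[0.5000 -1.2266 -1.2110]
Step 5: x=[6.7842 10.7529 15.1191] v=[-1.0567 -1.5176 -0.0196]
Step 6: x=[5.5520 10.0935 15.5178] v=[-2.4645 -1.3189 0.7973]
Step 7: x=[4.0671 9.6548 16.0604] v=[-2.9698 -0.8775 1.0852]

Answer: 4.0671 9.6548 16.0604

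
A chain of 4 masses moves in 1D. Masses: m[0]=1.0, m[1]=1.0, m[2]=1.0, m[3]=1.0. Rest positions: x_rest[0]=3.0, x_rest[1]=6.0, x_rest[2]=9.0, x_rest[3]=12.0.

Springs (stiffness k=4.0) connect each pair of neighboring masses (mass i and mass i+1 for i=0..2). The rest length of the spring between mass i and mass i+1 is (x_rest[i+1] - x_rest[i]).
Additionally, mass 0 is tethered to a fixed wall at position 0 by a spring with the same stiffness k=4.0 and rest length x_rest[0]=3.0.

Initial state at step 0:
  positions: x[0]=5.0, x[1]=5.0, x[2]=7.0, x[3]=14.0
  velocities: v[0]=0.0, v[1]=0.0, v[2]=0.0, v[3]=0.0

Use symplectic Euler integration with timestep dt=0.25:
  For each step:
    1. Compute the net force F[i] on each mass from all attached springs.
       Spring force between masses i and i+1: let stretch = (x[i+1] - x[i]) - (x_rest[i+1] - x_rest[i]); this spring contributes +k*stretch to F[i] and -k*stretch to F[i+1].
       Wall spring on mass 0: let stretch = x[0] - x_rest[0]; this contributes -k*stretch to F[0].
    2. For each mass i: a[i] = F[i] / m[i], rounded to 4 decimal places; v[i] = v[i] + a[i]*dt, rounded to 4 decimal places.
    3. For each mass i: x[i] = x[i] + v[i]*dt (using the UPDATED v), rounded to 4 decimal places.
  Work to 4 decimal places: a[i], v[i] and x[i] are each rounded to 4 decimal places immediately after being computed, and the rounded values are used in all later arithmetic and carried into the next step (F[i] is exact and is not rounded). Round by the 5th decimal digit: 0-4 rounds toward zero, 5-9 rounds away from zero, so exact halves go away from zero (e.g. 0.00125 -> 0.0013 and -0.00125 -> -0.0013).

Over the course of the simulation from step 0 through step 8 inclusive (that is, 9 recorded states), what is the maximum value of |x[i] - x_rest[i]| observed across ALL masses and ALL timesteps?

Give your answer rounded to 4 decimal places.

Answer: 2.6004

Derivation:
Step 0: x=[5.0000 5.0000 7.0000 14.0000] v=[0.0000 0.0000 0.0000 0.0000]
Step 1: x=[3.7500 5.5000 8.2500 13.0000] v=[-5.0000 2.0000 5.0000 -4.0000]
Step 2: x=[2.0000 6.2500 10.0000 11.5625] v=[-7.0000 3.0000 7.0000 -5.7500]
Step 3: x=[0.8125 6.8750 11.2031 10.4844] v=[-4.7500 2.5000 4.8125 -4.3125]
Step 4: x=[0.9375 7.0664 11.1445 10.3360] v=[0.5000 0.7656 -0.2343 -0.5938]
Step 5: x=[2.3604 6.7451 9.8643 11.1397] v=[5.6914 -1.2852 -5.1209 3.2147]
Step 6: x=[4.2893 6.1074 8.1231 12.3745] v=[7.7157 -2.5507 -6.9647 4.9393]
Step 7: x=[5.6004 5.5191 6.9409 13.2965] v=[5.2445 -2.3531 -4.7290 3.6879]
Step 8: x=[5.4911 5.3066 6.9921 13.3796] v=[-0.4372 -0.8500 0.2048 0.3323]
Max displacement = 2.6004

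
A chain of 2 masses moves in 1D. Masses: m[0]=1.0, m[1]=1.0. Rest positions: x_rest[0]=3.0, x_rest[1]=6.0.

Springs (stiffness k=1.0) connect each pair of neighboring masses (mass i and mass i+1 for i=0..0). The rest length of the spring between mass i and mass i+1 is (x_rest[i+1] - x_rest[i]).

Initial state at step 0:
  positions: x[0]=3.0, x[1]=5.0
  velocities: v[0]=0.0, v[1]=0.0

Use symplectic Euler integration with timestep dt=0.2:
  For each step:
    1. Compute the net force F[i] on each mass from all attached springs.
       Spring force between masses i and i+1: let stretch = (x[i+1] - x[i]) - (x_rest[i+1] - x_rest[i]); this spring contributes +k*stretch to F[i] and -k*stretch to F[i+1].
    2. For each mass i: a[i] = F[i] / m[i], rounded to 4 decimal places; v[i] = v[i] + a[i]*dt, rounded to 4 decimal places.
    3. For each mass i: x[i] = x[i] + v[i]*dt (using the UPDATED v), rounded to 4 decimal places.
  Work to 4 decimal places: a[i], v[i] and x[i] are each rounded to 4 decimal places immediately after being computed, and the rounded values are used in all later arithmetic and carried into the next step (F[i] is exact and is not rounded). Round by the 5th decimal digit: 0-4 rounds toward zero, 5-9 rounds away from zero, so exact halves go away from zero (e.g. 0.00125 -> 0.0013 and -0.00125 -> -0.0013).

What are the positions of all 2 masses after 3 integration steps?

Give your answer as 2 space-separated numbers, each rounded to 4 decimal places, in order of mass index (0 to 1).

Step 0: x=[3.0000 5.0000] v=[0.0000 0.0000]
Step 1: x=[2.9600 5.0400] v=[-0.2000 0.2000]
Step 2: x=[2.8832 5.1168] v=[-0.3840 0.3840]
Step 3: x=[2.7757 5.2243] v=[-0.5373 0.5373]

Answer: 2.7757 5.2243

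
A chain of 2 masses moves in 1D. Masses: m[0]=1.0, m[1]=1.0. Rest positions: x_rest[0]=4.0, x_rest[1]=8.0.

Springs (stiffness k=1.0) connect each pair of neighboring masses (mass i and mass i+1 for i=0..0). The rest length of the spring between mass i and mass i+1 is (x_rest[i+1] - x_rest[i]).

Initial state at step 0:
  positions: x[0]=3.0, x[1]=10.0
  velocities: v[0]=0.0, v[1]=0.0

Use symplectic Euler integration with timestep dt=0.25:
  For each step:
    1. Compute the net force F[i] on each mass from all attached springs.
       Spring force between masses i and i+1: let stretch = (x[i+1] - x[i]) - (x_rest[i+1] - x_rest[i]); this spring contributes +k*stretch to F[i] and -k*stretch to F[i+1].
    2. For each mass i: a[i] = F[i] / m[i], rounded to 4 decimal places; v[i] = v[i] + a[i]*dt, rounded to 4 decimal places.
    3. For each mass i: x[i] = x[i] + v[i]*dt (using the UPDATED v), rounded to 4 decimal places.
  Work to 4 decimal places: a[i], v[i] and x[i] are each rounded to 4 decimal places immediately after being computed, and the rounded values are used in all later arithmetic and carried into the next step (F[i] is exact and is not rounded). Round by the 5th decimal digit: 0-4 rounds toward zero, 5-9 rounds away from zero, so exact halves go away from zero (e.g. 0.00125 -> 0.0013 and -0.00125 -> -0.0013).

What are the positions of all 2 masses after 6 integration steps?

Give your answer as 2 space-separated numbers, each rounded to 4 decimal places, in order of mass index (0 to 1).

Answer: 5.5271 7.4730

Derivation:
Step 0: x=[3.0000 10.0000] v=[0.0000 0.0000]
Step 1: x=[3.1875 9.8125] v=[0.7500 -0.7500]
Step 2: x=[3.5391 9.4609] v=[1.4063 -1.4063]
Step 3: x=[4.0108 8.9892] v=[1.8868 -1.8868]
Step 4: x=[4.5437 8.4564] v=[2.1314 -2.1314]
Step 5: x=[5.0711 7.9290] v=[2.1096 -2.1096]
Step 6: x=[5.5271 7.4730] v=[1.8241 -1.8241]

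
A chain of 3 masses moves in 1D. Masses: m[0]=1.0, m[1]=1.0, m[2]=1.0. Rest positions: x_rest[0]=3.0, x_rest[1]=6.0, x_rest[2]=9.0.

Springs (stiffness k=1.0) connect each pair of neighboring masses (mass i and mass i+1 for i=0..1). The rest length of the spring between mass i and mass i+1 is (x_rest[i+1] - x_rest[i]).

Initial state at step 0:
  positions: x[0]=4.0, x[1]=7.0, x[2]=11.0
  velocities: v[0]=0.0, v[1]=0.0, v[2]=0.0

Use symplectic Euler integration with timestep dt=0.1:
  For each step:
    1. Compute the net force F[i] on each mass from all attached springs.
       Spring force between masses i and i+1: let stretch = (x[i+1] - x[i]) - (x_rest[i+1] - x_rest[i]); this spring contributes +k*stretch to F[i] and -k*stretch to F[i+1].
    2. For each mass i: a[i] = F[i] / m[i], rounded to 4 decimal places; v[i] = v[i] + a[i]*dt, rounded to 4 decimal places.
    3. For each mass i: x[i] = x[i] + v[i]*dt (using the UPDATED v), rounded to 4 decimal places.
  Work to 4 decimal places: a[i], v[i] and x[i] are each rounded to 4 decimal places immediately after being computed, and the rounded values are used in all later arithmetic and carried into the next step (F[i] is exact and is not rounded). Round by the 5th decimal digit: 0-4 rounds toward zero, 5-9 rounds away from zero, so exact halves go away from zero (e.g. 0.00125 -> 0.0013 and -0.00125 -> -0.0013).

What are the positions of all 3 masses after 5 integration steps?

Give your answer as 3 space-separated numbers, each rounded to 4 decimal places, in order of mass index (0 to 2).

Step 0: x=[4.0000 7.0000 11.0000] v=[0.0000 0.0000 0.0000]
Step 1: x=[4.0000 7.0100 10.9900] v=[0.0000 0.1000 -0.1000]
Step 2: x=[4.0001 7.0297 10.9702] v=[0.0010 0.1970 -0.1980]
Step 3: x=[4.0005 7.0585 10.9410] v=[0.0040 0.2881 -0.2921]
Step 4: x=[4.0015 7.0956 10.9030] v=[0.0098 0.3706 -0.3804]
Step 5: x=[4.0034 7.1398 10.8569] v=[0.0192 0.4419 -0.4611]

Answer: 4.0034 7.1398 10.8569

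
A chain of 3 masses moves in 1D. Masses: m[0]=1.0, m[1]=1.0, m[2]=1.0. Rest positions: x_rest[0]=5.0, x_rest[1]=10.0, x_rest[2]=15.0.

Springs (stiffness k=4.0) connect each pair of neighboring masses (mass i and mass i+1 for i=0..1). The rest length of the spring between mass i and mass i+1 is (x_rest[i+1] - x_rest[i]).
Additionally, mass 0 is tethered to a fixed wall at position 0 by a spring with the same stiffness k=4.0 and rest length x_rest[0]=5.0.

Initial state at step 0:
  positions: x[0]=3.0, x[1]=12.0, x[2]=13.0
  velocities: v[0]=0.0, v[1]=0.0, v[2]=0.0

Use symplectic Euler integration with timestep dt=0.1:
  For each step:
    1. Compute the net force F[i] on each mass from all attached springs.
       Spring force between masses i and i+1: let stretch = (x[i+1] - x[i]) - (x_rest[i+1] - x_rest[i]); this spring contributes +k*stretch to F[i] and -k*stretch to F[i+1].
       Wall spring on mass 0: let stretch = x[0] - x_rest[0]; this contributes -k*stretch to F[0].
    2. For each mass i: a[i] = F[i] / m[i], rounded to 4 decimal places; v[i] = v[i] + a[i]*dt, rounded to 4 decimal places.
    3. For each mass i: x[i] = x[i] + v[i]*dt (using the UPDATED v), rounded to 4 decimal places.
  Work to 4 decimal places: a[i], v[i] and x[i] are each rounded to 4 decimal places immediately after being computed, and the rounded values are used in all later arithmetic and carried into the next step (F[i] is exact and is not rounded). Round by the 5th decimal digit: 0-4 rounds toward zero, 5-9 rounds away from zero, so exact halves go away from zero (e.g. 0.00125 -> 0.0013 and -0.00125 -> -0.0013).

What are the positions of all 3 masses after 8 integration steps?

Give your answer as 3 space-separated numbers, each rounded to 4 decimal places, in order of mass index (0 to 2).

Step 0: x=[3.0000 12.0000 13.0000] v=[0.0000 0.0000 0.0000]
Step 1: x=[3.2400 11.6800 13.1600] v=[2.4000 -3.2000 1.6000]
Step 2: x=[3.6880 11.0816 13.4608] v=[4.4800 -5.9840 3.0080]
Step 3: x=[4.2842 10.2826 13.8664] v=[5.9622 -7.9898 4.0563]
Step 4: x=[4.9490 9.3870 14.3287] v=[6.6479 -8.9556 4.6228]
Step 5: x=[5.5934 8.5116 14.7933] v=[6.4435 -8.7541 4.6461]
Step 6: x=[6.1307 7.7707 15.2066] v=[5.3734 -7.4087 4.1334]
Step 7: x=[6.4884 7.2617 15.5225] v=[3.5771 -5.0903 3.1590]
Step 8: x=[6.6175 7.0522 15.7080] v=[1.2911 -2.0953 1.8547]

Answer: 6.6175 7.0522 15.7080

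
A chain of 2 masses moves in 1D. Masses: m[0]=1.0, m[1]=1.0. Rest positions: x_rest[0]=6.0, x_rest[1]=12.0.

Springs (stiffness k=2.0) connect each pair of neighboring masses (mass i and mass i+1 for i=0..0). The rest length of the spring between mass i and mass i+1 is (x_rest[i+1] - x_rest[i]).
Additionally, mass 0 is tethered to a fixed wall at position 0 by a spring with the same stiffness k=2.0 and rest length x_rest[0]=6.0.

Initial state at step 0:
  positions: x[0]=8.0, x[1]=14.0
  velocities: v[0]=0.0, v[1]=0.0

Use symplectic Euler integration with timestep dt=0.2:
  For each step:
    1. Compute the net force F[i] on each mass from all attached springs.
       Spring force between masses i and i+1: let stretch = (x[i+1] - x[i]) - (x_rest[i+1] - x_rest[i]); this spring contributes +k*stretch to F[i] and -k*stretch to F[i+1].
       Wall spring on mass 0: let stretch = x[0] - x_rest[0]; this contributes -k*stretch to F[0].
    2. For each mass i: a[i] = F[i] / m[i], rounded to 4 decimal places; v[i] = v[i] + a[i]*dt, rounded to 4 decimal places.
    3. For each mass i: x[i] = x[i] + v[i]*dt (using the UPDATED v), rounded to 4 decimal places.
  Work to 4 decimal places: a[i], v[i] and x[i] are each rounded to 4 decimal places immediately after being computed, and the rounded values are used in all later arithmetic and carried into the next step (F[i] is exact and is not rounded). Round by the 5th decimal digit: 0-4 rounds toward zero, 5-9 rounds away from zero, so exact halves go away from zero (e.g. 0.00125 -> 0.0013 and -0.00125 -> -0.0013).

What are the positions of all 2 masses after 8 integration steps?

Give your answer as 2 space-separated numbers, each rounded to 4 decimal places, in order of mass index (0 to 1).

Answer: 5.7181 12.4437

Derivation:
Step 0: x=[8.0000 14.0000] v=[0.0000 0.0000]
Step 1: x=[7.8400 14.0000] v=[-0.8000 0.0000]
Step 2: x=[7.5456 13.9872] v=[-1.4720 -0.0640]
Step 3: x=[7.1629 13.9391] v=[-1.9136 -0.2406]
Step 4: x=[6.7492 13.8289] v=[-2.0683 -0.5511]
Step 5: x=[6.3620 13.6323] v=[-1.9361 -0.9830]
Step 6: x=[6.0474 13.3341] v=[-1.5728 -1.4911]
Step 7: x=[5.8320 12.9329] v=[-1.0771 -2.0058]
Step 8: x=[5.7181 12.4437] v=[-0.5695 -2.4462]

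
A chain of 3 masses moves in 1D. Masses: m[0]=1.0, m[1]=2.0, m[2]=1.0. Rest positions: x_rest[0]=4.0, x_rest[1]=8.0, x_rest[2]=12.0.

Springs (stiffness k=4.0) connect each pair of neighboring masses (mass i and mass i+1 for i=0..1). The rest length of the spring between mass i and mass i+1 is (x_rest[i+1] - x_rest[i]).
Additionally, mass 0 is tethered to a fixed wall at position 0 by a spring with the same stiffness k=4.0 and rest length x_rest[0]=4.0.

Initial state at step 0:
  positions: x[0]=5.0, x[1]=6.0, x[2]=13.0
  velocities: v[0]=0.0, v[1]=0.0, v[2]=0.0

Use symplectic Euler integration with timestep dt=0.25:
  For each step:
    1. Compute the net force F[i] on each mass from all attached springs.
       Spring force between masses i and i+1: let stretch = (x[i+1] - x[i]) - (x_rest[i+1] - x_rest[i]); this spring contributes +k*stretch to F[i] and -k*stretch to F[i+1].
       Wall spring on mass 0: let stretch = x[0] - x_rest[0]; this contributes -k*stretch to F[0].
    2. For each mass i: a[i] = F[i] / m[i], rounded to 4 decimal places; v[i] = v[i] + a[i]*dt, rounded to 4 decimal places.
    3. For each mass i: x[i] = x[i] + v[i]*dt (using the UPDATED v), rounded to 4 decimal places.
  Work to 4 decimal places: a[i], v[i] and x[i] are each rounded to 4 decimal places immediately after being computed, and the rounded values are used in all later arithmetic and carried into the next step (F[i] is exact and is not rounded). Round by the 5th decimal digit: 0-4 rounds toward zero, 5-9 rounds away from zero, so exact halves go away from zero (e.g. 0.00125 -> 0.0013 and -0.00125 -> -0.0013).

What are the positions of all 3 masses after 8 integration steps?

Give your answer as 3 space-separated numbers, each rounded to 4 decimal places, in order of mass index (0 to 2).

Answer: 5.6340 6.9901 13.0759

Derivation:
Step 0: x=[5.0000 6.0000 13.0000] v=[0.0000 0.0000 0.0000]
Step 1: x=[4.0000 6.7500 12.2500] v=[-4.0000 3.0000 -3.0000]
Step 2: x=[2.6875 7.8438 11.1250] v=[-5.2500 4.3750 -4.5000]
Step 3: x=[1.9922 8.7032 10.1797] v=[-2.7812 3.4375 -3.7812]
Step 4: x=[2.4766 8.9083 9.8653] v=[1.9376 0.8203 -1.2577]
Step 5: x=[3.9498 8.4290 10.3116] v=[5.8927 -1.9171 1.7853]
Step 6: x=[5.5553 7.6252 11.2873] v=[6.4221 -3.2154 3.9027]
Step 7: x=[6.2895 7.0204 12.3475] v=[2.9367 -2.4193 4.2406]
Step 8: x=[5.6340 6.9901 13.0759] v=[-2.6219 -0.1212 2.9135]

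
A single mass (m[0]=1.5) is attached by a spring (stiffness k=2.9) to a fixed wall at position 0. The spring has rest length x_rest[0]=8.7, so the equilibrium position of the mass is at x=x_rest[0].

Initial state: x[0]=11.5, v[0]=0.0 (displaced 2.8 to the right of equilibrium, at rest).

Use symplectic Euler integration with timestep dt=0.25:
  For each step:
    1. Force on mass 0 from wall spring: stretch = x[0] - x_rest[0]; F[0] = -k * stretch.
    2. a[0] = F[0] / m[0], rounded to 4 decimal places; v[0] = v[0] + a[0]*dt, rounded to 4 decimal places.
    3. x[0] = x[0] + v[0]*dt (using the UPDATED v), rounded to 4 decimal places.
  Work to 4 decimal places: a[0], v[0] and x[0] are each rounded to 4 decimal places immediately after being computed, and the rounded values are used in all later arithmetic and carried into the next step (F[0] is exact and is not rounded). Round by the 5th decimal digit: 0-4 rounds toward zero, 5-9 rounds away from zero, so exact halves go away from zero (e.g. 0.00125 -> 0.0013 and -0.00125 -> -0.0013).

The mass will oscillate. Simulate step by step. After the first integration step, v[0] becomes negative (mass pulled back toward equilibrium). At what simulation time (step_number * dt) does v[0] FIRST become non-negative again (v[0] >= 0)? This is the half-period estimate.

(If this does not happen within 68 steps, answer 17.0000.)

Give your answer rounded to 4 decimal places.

Step 0: x=[11.5000] v=[0.0000]
Step 1: x=[11.1617] v=[-1.3533]
Step 2: x=[10.5259] v=[-2.5431]
Step 3: x=[9.6695] v=[-3.4256]
Step 4: x=[8.6960] v=[-3.8942]
Step 5: x=[7.7229] v=[-3.8923]
Step 6: x=[6.8679] v=[-3.4200]
Step 7: x=[6.2343] v=[-2.5345]
Step 8: x=[5.8986] v=[-1.3428]
Step 9: x=[5.9014] v=[0.0112]
First v>=0 after going negative at step 9, time=2.2500

Answer: 2.2500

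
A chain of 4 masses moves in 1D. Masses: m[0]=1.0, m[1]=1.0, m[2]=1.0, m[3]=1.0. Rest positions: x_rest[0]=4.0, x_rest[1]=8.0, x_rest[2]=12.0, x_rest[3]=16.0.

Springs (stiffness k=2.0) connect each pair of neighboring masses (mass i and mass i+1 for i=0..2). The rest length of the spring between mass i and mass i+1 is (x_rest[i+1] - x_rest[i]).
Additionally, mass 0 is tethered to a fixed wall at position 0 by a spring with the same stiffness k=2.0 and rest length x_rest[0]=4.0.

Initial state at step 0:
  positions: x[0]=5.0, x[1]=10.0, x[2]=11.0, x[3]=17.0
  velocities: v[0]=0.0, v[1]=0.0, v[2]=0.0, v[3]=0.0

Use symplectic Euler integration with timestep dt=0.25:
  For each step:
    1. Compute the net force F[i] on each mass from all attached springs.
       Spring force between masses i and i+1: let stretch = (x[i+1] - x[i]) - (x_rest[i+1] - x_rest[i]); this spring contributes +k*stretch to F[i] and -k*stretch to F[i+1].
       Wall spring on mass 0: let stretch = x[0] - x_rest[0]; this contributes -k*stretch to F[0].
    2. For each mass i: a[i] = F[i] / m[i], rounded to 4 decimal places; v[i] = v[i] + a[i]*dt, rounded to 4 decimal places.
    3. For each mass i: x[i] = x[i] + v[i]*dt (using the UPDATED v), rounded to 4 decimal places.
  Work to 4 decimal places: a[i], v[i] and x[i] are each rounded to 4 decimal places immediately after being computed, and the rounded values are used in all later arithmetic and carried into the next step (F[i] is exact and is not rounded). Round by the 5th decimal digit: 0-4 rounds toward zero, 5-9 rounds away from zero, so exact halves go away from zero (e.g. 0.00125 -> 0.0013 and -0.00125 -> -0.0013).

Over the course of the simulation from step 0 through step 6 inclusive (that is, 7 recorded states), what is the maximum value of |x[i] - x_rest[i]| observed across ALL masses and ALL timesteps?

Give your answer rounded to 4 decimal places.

Step 0: x=[5.0000 10.0000 11.0000 17.0000] v=[0.0000 0.0000 0.0000 0.0000]
Step 1: x=[5.0000 9.5000 11.6250 16.7500] v=[0.0000 -2.0000 2.5000 -1.0000]
Step 2: x=[4.9375 8.7031 12.6250 16.3594] v=[-0.2500 -3.1875 4.0000 -1.5625]
Step 3: x=[4.7285 7.9258 13.6016 16.0020] v=[-0.8360 -3.1094 3.9063 -1.4297]
Step 4: x=[4.3281 7.4583 14.1688 15.8445] v=[-1.6016 -1.8702 2.2686 -0.6299]
Step 5: x=[3.7780 7.4383 14.1066 15.9776] v=[-2.2006 -0.0801 -0.2488 0.5323]
Step 6: x=[3.2131 7.7943 13.4447 16.3768] v=[-2.2595 1.4239 -2.6475 1.5968]
Max displacement = 2.1688

Answer: 2.1688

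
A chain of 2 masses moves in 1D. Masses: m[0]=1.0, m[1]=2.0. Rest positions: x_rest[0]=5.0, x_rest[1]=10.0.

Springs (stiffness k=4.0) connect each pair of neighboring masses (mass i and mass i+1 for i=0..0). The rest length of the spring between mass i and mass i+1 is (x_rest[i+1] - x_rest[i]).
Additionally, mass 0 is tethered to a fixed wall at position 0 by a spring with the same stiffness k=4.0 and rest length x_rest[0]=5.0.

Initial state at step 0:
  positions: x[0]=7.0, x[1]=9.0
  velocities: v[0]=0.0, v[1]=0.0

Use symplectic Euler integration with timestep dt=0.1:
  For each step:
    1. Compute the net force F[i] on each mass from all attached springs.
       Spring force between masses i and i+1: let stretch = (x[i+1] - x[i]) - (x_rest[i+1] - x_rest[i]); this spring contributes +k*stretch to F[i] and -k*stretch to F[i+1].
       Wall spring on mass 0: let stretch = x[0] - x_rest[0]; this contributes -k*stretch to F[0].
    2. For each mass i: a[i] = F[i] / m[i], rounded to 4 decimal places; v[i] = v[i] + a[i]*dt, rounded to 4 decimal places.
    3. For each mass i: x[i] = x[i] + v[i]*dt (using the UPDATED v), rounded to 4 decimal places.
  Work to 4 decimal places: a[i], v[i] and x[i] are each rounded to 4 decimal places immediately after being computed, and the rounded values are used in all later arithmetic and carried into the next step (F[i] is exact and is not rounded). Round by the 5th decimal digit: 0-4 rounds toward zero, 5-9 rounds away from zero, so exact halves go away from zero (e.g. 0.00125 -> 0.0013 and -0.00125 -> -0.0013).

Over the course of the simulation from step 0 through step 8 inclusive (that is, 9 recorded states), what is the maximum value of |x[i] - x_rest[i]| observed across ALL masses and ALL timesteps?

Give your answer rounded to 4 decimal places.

Answer: 2.0401

Derivation:
Step 0: x=[7.0000 9.0000] v=[0.0000 0.0000]
Step 1: x=[6.8000 9.0600] v=[-2.0000 0.6000]
Step 2: x=[6.4184 9.1748] v=[-3.8160 1.1480]
Step 3: x=[5.8903 9.3345] v=[-5.2808 1.5967]
Step 4: x=[5.2644 9.5253] v=[-6.2592 1.9079]
Step 5: x=[4.5983 9.7309] v=[-6.6606 2.0557]
Step 6: x=[3.9536 9.9338] v=[-6.4469 2.0292]
Step 7: x=[3.3900 10.1171] v=[-5.6363 1.8332]
Step 8: x=[2.9599 10.2659] v=[-4.3015 1.4878]
Max displacement = 2.0401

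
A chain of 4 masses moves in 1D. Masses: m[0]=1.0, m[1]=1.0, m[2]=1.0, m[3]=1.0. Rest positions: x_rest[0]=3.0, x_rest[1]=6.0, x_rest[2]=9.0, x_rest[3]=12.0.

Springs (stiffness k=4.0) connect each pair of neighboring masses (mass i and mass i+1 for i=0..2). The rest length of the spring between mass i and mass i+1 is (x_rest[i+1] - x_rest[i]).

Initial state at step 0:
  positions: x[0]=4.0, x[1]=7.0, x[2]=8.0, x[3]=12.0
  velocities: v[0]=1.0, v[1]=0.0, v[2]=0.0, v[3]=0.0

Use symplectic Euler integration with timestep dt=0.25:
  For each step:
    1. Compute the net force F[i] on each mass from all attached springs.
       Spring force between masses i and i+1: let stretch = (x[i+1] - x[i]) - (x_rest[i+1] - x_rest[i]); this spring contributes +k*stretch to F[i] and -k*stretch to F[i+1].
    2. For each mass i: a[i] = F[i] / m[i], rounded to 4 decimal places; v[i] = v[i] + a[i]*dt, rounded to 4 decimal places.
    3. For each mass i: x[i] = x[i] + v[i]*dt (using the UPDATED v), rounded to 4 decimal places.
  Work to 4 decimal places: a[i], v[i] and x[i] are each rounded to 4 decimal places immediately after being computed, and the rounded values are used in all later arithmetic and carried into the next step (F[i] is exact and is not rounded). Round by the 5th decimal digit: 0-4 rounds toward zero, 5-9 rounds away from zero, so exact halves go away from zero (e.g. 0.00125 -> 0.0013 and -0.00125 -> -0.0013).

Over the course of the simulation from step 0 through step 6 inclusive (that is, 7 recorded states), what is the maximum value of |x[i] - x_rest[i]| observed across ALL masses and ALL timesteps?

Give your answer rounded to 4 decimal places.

Step 0: x=[4.0000 7.0000 8.0000 12.0000] v=[1.0000 0.0000 0.0000 0.0000]
Step 1: x=[4.2500 6.5000 8.7500 11.7500] v=[1.0000 -2.0000 3.0000 -1.0000]
Step 2: x=[4.3125 6.0000 9.6875 11.5000] v=[0.2500 -2.0000 3.7500 -1.0000]
Step 3: x=[4.0469 6.0000 10.1563 11.5469] v=[-1.0625 0.0000 1.8750 0.1875]
Step 4: x=[3.5196 6.5508 9.9336 11.9961] v=[-2.1094 2.2032 -0.8907 1.7969]
Step 5: x=[3.0001 7.1895 9.3809 12.6797] v=[-2.0782 2.5548 -2.2110 2.7344]
Step 6: x=[2.7779 7.3287 9.1050 13.2886] v=[-0.8888 0.5568 -1.1036 2.4356]
Max displacement = 1.3287

Answer: 1.3287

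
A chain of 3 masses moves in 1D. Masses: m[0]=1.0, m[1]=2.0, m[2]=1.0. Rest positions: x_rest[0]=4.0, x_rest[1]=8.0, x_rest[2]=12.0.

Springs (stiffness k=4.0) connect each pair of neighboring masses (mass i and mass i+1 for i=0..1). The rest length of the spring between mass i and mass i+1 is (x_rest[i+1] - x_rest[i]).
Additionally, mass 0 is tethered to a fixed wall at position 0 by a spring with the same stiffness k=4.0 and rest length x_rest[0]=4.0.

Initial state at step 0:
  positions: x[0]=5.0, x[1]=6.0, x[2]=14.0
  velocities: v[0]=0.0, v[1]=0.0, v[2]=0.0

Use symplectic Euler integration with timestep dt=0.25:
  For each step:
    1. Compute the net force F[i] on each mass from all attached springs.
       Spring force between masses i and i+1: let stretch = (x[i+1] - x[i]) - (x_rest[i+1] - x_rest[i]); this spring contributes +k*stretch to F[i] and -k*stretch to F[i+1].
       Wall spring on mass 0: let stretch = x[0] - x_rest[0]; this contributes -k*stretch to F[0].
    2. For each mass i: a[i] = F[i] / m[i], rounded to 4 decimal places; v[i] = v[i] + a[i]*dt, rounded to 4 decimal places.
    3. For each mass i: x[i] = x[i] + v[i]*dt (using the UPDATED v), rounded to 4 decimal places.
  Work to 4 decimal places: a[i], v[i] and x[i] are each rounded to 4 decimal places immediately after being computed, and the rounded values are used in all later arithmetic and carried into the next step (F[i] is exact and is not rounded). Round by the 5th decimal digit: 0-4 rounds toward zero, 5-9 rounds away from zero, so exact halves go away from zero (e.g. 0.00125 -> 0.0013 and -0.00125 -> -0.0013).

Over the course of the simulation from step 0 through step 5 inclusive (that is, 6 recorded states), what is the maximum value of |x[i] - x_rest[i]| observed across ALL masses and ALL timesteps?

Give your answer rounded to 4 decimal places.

Answer: 2.4843

Derivation:
Step 0: x=[5.0000 6.0000 14.0000] v=[0.0000 0.0000 0.0000]
Step 1: x=[4.0000 6.8750 13.0000] v=[-4.0000 3.5000 -4.0000]
Step 2: x=[2.7188 8.1563 11.4688] v=[-5.1250 5.1250 -6.1250]
Step 3: x=[2.1172 9.1719 10.1094] v=[-2.4063 4.0625 -5.4375]
Step 4: x=[2.7500 9.4229 9.5157] v=[2.5312 1.0039 -2.3750]
Step 5: x=[4.3635 8.8514 9.8988] v=[6.4541 -2.2862 1.5322]
Max displacement = 2.4843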